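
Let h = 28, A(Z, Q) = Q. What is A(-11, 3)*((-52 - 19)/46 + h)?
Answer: 3651/46 ≈ 79.370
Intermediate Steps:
A(-11, 3)*((-52 - 19)/46 + h) = 3*((-52 - 19)/46 + 28) = 3*(-71*1/46 + 28) = 3*(-71/46 + 28) = 3*(1217/46) = 3651/46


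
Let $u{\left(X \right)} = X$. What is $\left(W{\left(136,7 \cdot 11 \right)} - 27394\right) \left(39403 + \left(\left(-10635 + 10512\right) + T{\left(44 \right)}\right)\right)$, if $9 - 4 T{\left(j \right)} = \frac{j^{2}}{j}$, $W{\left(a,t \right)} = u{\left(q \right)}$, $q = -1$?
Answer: $- \frac{4303343575}{4} \approx -1.0758 \cdot 10^{9}$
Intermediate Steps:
$W{\left(a,t \right)} = -1$
$T{\left(j \right)} = \frac{9}{4} - \frac{j}{4}$ ($T{\left(j \right)} = \frac{9}{4} - \frac{j^{2} \frac{1}{j}}{4} = \frac{9}{4} - \frac{j}{4}$)
$\left(W{\left(136,7 \cdot 11 \right)} - 27394\right) \left(39403 + \left(\left(-10635 + 10512\right) + T{\left(44 \right)}\right)\right) = \left(-1 - 27394\right) \left(39403 + \left(\left(-10635 + 10512\right) + \left(\frac{9}{4} - 11\right)\right)\right) = - 27395 \left(39403 + \left(-123 + \left(\frac{9}{4} - 11\right)\right)\right) = - 27395 \left(39403 - \frac{527}{4}\right) = \left(-27395\right) \frac{157085}{4} = - \frac{4303343575}{4}$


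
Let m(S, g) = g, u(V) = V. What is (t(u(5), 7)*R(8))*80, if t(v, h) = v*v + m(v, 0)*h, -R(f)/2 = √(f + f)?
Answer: -16000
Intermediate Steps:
R(f) = -2*√2*√f (R(f) = -2*√(f + f) = -2*√2*√f)
t(v, h) = v² (t(v, h) = v*v + 0*h = v² + 0 = v²)
(t(u(5), 7)*R(8))*80 = (5²*(-2*√2*√8))*80 = (25*(-2*√2*2*√2))*80 = (25*(-8))*80 = -200*80 = -16000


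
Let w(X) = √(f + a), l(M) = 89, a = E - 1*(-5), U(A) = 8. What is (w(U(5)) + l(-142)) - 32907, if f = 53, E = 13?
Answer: -32818 + √71 ≈ -32810.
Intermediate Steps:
a = 18 (a = 13 - 1*(-5) = 13 + 5 = 18)
w(X) = √71 (w(X) = √(53 + 18) = √71)
(w(U(5)) + l(-142)) - 32907 = (√71 + 89) - 32907 = (89 + √71) - 32907 = -32818 + √71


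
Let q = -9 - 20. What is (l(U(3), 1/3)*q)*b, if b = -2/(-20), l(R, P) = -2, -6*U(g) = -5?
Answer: 29/5 ≈ 5.8000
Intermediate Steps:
U(g) = ⅚ (U(g) = -⅙*(-5) = ⅚)
b = ⅒ (b = -2*(-1/20) = ⅒ ≈ 0.10000)
q = -29
(l(U(3), 1/3)*q)*b = -2*(-29)*(⅒) = 58*(⅒) = 29/5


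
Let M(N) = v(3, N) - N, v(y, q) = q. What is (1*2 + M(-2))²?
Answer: 4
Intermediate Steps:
M(N) = 0 (M(N) = N - N = 0)
(1*2 + M(-2))² = (1*2 + 0)² = (2 + 0)² = 2² = 4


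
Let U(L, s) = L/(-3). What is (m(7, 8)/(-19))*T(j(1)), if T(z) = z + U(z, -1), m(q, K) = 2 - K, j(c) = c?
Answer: 4/19 ≈ 0.21053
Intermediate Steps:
U(L, s) = -L/3 (U(L, s) = L*(-1/3) = -L/3)
T(z) = 2*z/3 (T(z) = z - z/3 = 2*z/3)
(m(7, 8)/(-19))*T(j(1)) = ((2 - 1*8)/(-19))*((2/3)*1) = ((2 - 8)*(-1/19))*(2/3) = -6*(-1/19)*(2/3) = (6/19)*(2/3) = 4/19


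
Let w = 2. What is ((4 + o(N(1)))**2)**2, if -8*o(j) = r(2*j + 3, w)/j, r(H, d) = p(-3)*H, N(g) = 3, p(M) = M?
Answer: 2825761/4096 ≈ 689.88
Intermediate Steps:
r(H, d) = -3*H
o(j) = -(-9 - 6*j)/(8*j) (o(j) = -(-3*(2*j + 3))/(8*j) = -(-3*(3 + 2*j))/(8*j) = -(-9 - 6*j)/(8*j))
((4 + o(N(1)))**2)**2 = ((4 + (3/8)*(3 + 2*3)/3)**2)**2 = ((4 + (3/8)*(1/3)*(3 + 6))**2)**2 = ((4 + (3/8)*(1/3)*9)**2)**2 = ((4 + 9/8)**2)**2 = ((41/8)**2)**2 = (1681/64)**2 = 2825761/4096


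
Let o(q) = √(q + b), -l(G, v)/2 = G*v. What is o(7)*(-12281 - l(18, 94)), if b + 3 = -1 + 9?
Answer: -17794*√3 ≈ -30820.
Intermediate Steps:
l(G, v) = -2*G*v
b = 5 (b = -3 + (-1 + 9) = -3 + 8 = 5)
o(q) = √(5 + q) (o(q) = √(q + 5) = √(5 + q))
o(7)*(-12281 - l(18, 94)) = √(5 + 7)*(-12281 - (-2)*18*94) = √12*(-12281 - 1*(-3384)) = (2*√3)*(-12281 + 3384) = (2*√3)*(-8897) = -17794*√3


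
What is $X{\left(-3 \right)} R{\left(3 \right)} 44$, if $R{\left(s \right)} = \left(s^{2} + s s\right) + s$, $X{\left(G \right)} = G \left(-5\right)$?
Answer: $13860$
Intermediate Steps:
$X{\left(G \right)} = - 5 G$
$R{\left(s \right)} = s + 2 s^{2}$ ($R{\left(s \right)} = \left(s^{2} + s^{2}\right) + s = 2 s^{2} + s = s + 2 s^{2}$)
$X{\left(-3 \right)} R{\left(3 \right)} 44 = \left(-5\right) \left(-3\right) 3 \left(1 + 2 \cdot 3\right) 44 = 15 \cdot 3 \left(1 + 6\right) 44 = 15 \cdot 3 \cdot 7 \cdot 44 = 15 \cdot 21 \cdot 44 = 315 \cdot 44 = 13860$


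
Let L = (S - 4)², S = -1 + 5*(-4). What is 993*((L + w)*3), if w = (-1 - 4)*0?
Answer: 1861875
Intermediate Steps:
w = 0 (w = -5*0 = 0)
S = -21 (S = -1 - 20 = -21)
L = 625 (L = (-21 - 4)² = (-25)² = 625)
993*((L + w)*3) = 993*((625 + 0)*3) = 993*(625*3) = 993*1875 = 1861875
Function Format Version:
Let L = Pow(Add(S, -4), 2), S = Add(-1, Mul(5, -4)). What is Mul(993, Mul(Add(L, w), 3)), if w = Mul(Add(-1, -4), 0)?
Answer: 1861875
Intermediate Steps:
w = 0 (w = Mul(-5, 0) = 0)
S = -21 (S = Add(-1, -20) = -21)
L = 625 (L = Pow(Add(-21, -4), 2) = Pow(-25, 2) = 625)
Mul(993, Mul(Add(L, w), 3)) = Mul(993, Mul(Add(625, 0), 3)) = Mul(993, Mul(625, 3)) = Mul(993, 1875) = 1861875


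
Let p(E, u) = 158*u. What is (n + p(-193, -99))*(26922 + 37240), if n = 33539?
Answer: 1148307314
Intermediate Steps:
(n + p(-193, -99))*(26922 + 37240) = (33539 + 158*(-99))*(26922 + 37240) = (33539 - 15642)*64162 = 17897*64162 = 1148307314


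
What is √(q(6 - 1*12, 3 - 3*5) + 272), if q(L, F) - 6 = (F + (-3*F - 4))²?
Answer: √678 ≈ 26.038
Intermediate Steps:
q(L, F) = 6 + (-4 - 2*F)² (q(L, F) = 6 + (F + (-3*F - 4))² = 6 + (F + (-4 - 3*F))² = 6 + (-4 - 2*F)²)
√(q(6 - 1*12, 3 - 3*5) + 272) = √((6 + 4*(2 + (3 - 3*5))²) + 272) = √((6 + 4*(2 + (3 - 15))²) + 272) = √((6 + 4*(2 - 12)²) + 272) = √((6 + 4*(-10)²) + 272) = √((6 + 4*100) + 272) = √((6 + 400) + 272) = √(406 + 272) = √678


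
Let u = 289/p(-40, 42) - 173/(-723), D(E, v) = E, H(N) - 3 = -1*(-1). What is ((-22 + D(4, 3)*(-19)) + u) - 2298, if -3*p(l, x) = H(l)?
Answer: -7555381/2892 ≈ -2612.5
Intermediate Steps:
H(N) = 4 (H(N) = 3 - 1*(-1) = 3 + 1 = 4)
p(l, x) = -4/3 (p(l, x) = -1/3*4 = -4/3)
u = -626149/2892 (u = 289/(-4/3) - 173/(-723) = 289*(-3/4) - 173*(-1/723) = -867/4 + 173/723 = -626149/2892 ≈ -216.51)
((-22 + D(4, 3)*(-19)) + u) - 2298 = ((-22 + 4*(-19)) - 626149/2892) - 2298 = ((-22 - 76) - 626149/2892) - 2298 = (-98 - 626149/2892) - 2298 = -909565/2892 - 2298 = -7555381/2892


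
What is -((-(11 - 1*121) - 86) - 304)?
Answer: 280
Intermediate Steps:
-((-(11 - 1*121) - 86) - 304) = -((-(11 - 121) - 86) - 304) = -((-1*(-110) - 86) - 304) = -((110 - 86) - 304) = -(24 - 304) = -1*(-280) = 280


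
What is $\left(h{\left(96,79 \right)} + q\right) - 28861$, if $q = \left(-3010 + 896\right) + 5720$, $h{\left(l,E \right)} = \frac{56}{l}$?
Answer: $- \frac{303053}{12} \approx -25254.0$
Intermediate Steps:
$q = 3606$ ($q = -2114 + 5720 = 3606$)
$\left(h{\left(96,79 \right)} + q\right) - 28861 = \left(\frac{56}{96} + 3606\right) - 28861 = \left(56 \cdot \frac{1}{96} + 3606\right) - 28861 = \left(\frac{7}{12} + 3606\right) - 28861 = \frac{43279}{12} - 28861 = - \frac{303053}{12}$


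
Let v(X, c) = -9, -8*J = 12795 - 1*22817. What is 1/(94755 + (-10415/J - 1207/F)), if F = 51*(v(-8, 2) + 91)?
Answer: 1232706/116794452889 ≈ 1.0554e-5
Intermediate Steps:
J = 5011/4 (J = -(12795 - 1*22817)/8 = -(12795 - 22817)/8 = -⅛*(-10022) = 5011/4 ≈ 1252.8)
F = 4182 (F = 51*(-9 + 91) = 51*82 = 4182)
1/(94755 + (-10415/J - 1207/F)) = 1/(94755 + (-10415/5011/4 - 1207/4182)) = 1/(94755 + (-10415*4/5011 - 1207*1/4182)) = 1/(94755 + (-41660/5011 - 71/246)) = 1/(94755 - 10604141/1232706) = 1/(116794452889/1232706) = 1232706/116794452889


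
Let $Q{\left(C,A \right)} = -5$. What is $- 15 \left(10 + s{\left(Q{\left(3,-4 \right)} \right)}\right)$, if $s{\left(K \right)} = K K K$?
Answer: $1725$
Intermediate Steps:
$s{\left(K \right)} = K^{3}$ ($s{\left(K \right)} = K^{2} K = K^{3}$)
$- 15 \left(10 + s{\left(Q{\left(3,-4 \right)} \right)}\right) = - 15 \left(10 + \left(-5\right)^{3}\right) = - 15 \left(10 - 125\right) = \left(-15\right) \left(-115\right) = 1725$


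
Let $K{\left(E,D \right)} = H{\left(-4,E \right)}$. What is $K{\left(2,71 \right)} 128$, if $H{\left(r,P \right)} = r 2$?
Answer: $-1024$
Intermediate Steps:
$H{\left(r,P \right)} = 2 r$
$K{\left(E,D \right)} = -8$ ($K{\left(E,D \right)} = 2 \left(-4\right) = -8$)
$K{\left(2,71 \right)} 128 = \left(-8\right) 128 = -1024$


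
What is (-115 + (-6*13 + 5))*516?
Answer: -97008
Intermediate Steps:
(-115 + (-6*13 + 5))*516 = (-115 + (-78 + 5))*516 = (-115 - 73)*516 = -188*516 = -97008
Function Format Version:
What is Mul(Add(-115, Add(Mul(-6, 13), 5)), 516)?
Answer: -97008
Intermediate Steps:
Mul(Add(-115, Add(Mul(-6, 13), 5)), 516) = Mul(Add(-115, Add(-78, 5)), 516) = Mul(Add(-115, -73), 516) = Mul(-188, 516) = -97008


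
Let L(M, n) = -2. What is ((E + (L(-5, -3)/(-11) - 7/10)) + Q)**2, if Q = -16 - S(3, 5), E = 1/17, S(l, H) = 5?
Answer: 1610336641/3496900 ≈ 460.50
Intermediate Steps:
E = 1/17 ≈ 0.058824
Q = -21 (Q = -16 - 1*5 = -16 - 5 = -21)
((E + (L(-5, -3)/(-11) - 7/10)) + Q)**2 = ((1/17 + (-2/(-11) - 7/10)) - 21)**2 = ((1/17 + (-2*(-1/11) - 7*1/10)) - 21)**2 = ((1/17 + (2/11 - 7/10)) - 21)**2 = ((1/17 - 57/110) - 21)**2 = (-859/1870 - 21)**2 = (-40129/1870)**2 = 1610336641/3496900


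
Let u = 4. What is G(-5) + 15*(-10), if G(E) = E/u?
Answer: -605/4 ≈ -151.25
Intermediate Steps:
G(E) = E/4
G(-5) + 15*(-10) = (1/4)*(-5) + 15*(-10) = -5/4 - 150 = -605/4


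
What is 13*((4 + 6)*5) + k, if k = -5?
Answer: 645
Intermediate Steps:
13*((4 + 6)*5) + k = 13*((4 + 6)*5) - 5 = 13*(10*5) - 5 = 13*50 - 5 = 650 - 5 = 645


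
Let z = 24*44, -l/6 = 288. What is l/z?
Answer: -18/11 ≈ -1.6364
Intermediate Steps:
l = -1728 (l = -6*288 = -1728)
z = 1056
l/z = -1728/1056 = (1/1056)*(-1728) = -18/11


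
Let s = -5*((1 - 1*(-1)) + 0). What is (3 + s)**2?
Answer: 49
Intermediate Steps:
s = -10 (s = -5*((1 + 1) + 0) = -5*(2 + 0) = -5*2 = -10)
(3 + s)**2 = (3 - 10)**2 = (-7)**2 = 49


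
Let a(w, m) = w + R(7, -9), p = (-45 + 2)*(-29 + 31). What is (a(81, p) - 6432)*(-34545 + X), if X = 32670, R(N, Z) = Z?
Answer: 11925000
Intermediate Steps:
p = -86 (p = -43*2 = -86)
a(w, m) = -9 + w (a(w, m) = w - 9 = -9 + w)
(a(81, p) - 6432)*(-34545 + X) = ((-9 + 81) - 6432)*(-34545 + 32670) = (72 - 6432)*(-1875) = -6360*(-1875) = 11925000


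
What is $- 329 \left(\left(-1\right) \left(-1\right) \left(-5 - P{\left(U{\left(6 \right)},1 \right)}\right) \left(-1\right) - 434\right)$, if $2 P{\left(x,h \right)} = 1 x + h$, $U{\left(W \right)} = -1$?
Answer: $141141$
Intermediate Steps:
$P{\left(x,h \right)} = \frac{h}{2} + \frac{x}{2}$ ($P{\left(x,h \right)} = \frac{1 x + h}{2} = \frac{x + h}{2} = \frac{h + x}{2} = \frac{h}{2} + \frac{x}{2}$)
$- 329 \left(\left(-1\right) \left(-1\right) \left(-5 - P{\left(U{\left(6 \right)},1 \right)}\right) \left(-1\right) - 434\right) = - 329 \left(\left(-1\right) \left(-1\right) \left(-5 - \left(\frac{1}{2} \cdot 1 + \frac{1}{2} \left(-1\right)\right)\right) \left(-1\right) - 434\right) = - 329 \left(1 \left(-5 - \left(\frac{1}{2} - \frac{1}{2}\right)\right) \left(-1\right) - 434\right) = - 329 \left(1 \left(-5 - 0\right) \left(-1\right) - 434\right) = - 329 \left(1 \left(-5 + 0\right) \left(-1\right) - 434\right) = - 329 \left(1 \left(-5\right) \left(-1\right) - 434\right) = - 329 \left(\left(-5\right) \left(-1\right) - 434\right) = - 329 \left(5 - 434\right) = \left(-329\right) \left(-429\right) = 141141$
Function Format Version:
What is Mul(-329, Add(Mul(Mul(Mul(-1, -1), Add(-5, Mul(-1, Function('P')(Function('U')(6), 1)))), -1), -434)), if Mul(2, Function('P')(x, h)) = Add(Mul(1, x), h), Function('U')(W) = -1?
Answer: 141141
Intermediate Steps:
Function('P')(x, h) = Add(Mul(Rational(1, 2), h), Mul(Rational(1, 2), x)) (Function('P')(x, h) = Mul(Rational(1, 2), Add(Mul(1, x), h)) = Mul(Rational(1, 2), Add(x, h)) = Mul(Rational(1, 2), Add(h, x)) = Add(Mul(Rational(1, 2), h), Mul(Rational(1, 2), x)))
Mul(-329, Add(Mul(Mul(Mul(-1, -1), Add(-5, Mul(-1, Function('P')(Function('U')(6), 1)))), -1), -434)) = Mul(-329, Add(Mul(Mul(Mul(-1, -1), Add(-5, Mul(-1, Add(Mul(Rational(1, 2), 1), Mul(Rational(1, 2), -1))))), -1), -434)) = Mul(-329, Add(Mul(Mul(1, Add(-5, Mul(-1, Add(Rational(1, 2), Rational(-1, 2))))), -1), -434)) = Mul(-329, Add(Mul(Mul(1, Add(-5, Mul(-1, 0))), -1), -434)) = Mul(-329, Add(Mul(Mul(1, Add(-5, 0)), -1), -434)) = Mul(-329, Add(Mul(Mul(1, -5), -1), -434)) = Mul(-329, Add(Mul(-5, -1), -434)) = Mul(-329, Add(5, -434)) = Mul(-329, -429) = 141141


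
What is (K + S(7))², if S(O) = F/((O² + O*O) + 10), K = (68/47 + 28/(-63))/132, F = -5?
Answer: 4669921/3117658896 ≈ 0.0014979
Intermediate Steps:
K = 106/13959 (K = (68*(1/47) + 28*(-1/63))*(1/132) = (68/47 - 4/9)*(1/132) = (424/423)*(1/132) = 106/13959 ≈ 0.0075937)
S(O) = -5/(10 + 2*O²) (S(O) = -5/((O² + O*O) + 10) = -5/((O² + O²) + 10) = -5/(2*O² + 10) = -5/(10 + 2*O²))
(K + S(7))² = (106/13959 - 5/(10 + 2*7²))² = (106/13959 - 5/(10 + 2*49))² = (106/13959 - 5/(10 + 98))² = (106/13959 - 5/108)² = (-2161/55836)² = 4669921/3117658896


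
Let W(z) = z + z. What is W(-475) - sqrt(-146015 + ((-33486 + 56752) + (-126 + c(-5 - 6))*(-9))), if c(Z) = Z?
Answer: -950 - 2*I*sqrt(30379) ≈ -950.0 - 348.59*I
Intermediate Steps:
W(z) = 2*z
W(-475) - sqrt(-146015 + ((-33486 + 56752) + (-126 + c(-5 - 6))*(-9))) = 2*(-475) - sqrt(-146015 + ((-33486 + 56752) + (-126 + (-5 - 6))*(-9))) = -950 - sqrt(-146015 + (23266 + (-126 - 11)*(-9))) = -950 - sqrt(-146015 + (23266 - 137*(-9))) = -950 - sqrt(-146015 + (23266 + 1233)) = -950 - sqrt(-146015 + 24499) = -950 - sqrt(-121516) = -950 - 2*I*sqrt(30379)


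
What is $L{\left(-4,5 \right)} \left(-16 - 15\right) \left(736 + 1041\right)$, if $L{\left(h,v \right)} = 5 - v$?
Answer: $0$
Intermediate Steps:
$L{\left(-4,5 \right)} \left(-16 - 15\right) \left(736 + 1041\right) = \left(5 - 5\right) \left(-16 - 15\right) \left(736 + 1041\right) = \left(5 - 5\right) \left(-31\right) 1777 = 0 \left(-31\right) 1777 = 0 \cdot 1777 = 0$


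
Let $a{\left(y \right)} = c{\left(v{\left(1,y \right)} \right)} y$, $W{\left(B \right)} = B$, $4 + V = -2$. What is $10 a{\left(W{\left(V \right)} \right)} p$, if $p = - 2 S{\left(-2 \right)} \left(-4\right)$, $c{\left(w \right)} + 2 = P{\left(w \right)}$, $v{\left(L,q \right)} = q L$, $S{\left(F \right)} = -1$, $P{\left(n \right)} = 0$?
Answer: $-960$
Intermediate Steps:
$V = -6$ ($V = -4 - 2 = -6$)
$v{\left(L,q \right)} = L q$
$c{\left(w \right)} = -2$ ($c{\left(w \right)} = -2 + 0 = -2$)
$a{\left(y \right)} = - 2 y$
$p = -8$ ($p = \left(-2\right) \left(-1\right) \left(-4\right) = 2 \left(-4\right) = -8$)
$10 a{\left(W{\left(V \right)} \right)} p = 10 \left(\left(-2\right) \left(-6\right)\right) \left(-8\right) = 10 \cdot 12 \left(-8\right) = 120 \left(-8\right) = -960$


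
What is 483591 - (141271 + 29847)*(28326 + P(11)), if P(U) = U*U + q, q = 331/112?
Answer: -272597688709/56 ≈ -4.8678e+9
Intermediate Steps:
q = 331/112 (q = 331*(1/112) = 331/112 ≈ 2.9554)
P(U) = 331/112 + U² (P(U) = U*U + 331/112 = U² + 331/112 = 331/112 + U²)
483591 - (141271 + 29847)*(28326 + P(11)) = 483591 - (141271 + 29847)*(28326 + (331/112 + 11²)) = 483591 - 171118*(28326 + (331/112 + 121)) = 483591 - 171118*(28326 + 13883/112) = 483591 - 171118*3186395/112 = 483591 - 1*272624769805/56 = 483591 - 272624769805/56 = -272597688709/56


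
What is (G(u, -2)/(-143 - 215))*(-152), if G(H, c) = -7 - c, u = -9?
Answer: -380/179 ≈ -2.1229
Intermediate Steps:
(G(u, -2)/(-143 - 215))*(-152) = ((-7 - 1*(-2))/(-143 - 215))*(-152) = ((-7 + 2)/(-358))*(-152) = -5*(-1/358)*(-152) = (5/358)*(-152) = -380/179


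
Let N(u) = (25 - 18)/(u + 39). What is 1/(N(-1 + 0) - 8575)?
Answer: -38/325843 ≈ -0.00011662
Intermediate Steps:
N(u) = 7/(39 + u)
1/(N(-1 + 0) - 8575) = 1/(7/(39 + (-1 + 0)) - 8575) = 1/(7/(39 - 1) - 8575) = 1/(7/38 - 8575) = 1/(-325843/38) = -38/325843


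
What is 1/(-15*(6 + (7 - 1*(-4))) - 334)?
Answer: -1/589 ≈ -0.0016978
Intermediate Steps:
1/(-15*(6 + (7 - 1*(-4))) - 334) = 1/(-15*(6 + (7 + 4)) - 334) = 1/(-15*(6 + 11) - 334) = 1/(-15*17 - 334) = 1/(-255 - 334) = 1/(-589) = -1/589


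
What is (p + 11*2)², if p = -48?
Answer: 676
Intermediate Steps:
(p + 11*2)² = (-48 + 11*2)² = (-48 + 22)² = (-26)² = 676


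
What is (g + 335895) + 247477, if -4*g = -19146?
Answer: 1176317/2 ≈ 5.8816e+5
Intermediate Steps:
g = 9573/2 (g = -¼*(-19146) = 9573/2 ≈ 4786.5)
(g + 335895) + 247477 = (9573/2 + 335895) + 247477 = 681363/2 + 247477 = 1176317/2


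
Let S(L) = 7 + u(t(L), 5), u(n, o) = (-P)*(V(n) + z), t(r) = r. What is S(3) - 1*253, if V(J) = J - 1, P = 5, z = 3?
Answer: -271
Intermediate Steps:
V(J) = -1 + J
u(n, o) = -10 - 5*n (u(n, o) = (-1*5)*((-1 + n) + 3) = -5*(2 + n) = -10 - 5*n)
S(L) = -3 - 5*L (S(L) = 7 + (-10 - 5*L) = -3 - 5*L)
S(3) - 1*253 = (-3 - 5*3) - 1*253 = (-3 - 15) - 253 = -18 - 253 = -271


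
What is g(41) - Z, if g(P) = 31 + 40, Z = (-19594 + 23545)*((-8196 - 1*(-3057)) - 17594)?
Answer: 89818154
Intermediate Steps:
Z = -89818083 (Z = 3951*((-8196 + 3057) - 17594) = 3951*(-5139 - 17594) = 3951*(-22733) = -89818083)
g(P) = 71
g(41) - Z = 71 - 1*(-89818083) = 71 + 89818083 = 89818154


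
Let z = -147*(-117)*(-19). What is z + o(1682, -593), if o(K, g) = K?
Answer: -325099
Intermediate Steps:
z = -326781 (z = 17199*(-19) = -326781)
z + o(1682, -593) = -326781 + 1682 = -325099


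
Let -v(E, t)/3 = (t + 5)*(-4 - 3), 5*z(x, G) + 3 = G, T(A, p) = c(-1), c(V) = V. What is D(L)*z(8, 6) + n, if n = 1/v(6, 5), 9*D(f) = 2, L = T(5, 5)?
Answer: 29/210 ≈ 0.13810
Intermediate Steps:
T(A, p) = -1
z(x, G) = -⅗ + G/5
L = -1
D(f) = 2/9 (D(f) = (⅑)*2 = 2/9)
v(E, t) = 105 + 21*t (v(E, t) = -3*(t + 5)*(-4 - 3) = -3*(5 + t)*(-7) = -3*(-35 - 7*t) = 105 + 21*t)
n = 1/210 (n = 1/(105 + 21*5) = 1/(105 + 105) = 1/210 ≈ 0.0047619)
D(L)*z(8, 6) + n = 2*(-⅗ + (⅕)*6)/9 + 1/210 = 2*(-⅗ + 6/5)/9 + 1/210 = (2/9)*(⅗) + 1/210 = 2/15 + 1/210 = 29/210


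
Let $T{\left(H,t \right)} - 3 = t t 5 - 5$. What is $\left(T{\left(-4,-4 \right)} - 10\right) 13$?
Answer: $884$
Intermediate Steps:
$T{\left(H,t \right)} = -2 + 5 t^{2}$ ($T{\left(H,t \right)} = 3 + \left(t t 5 - 5\right) = 3 + \left(t 5 t - 5\right) = 3 + \left(5 t^{2} - 5\right) = 3 + \left(-5 + 5 t^{2}\right) = -2 + 5 t^{2}$)
$\left(T{\left(-4,-4 \right)} - 10\right) 13 = \left(\left(-2 + 5 \left(-4\right)^{2}\right) - 10\right) 13 = \left(\left(-2 + 5 \cdot 16\right) - 10\right) 13 = \left(\left(-2 + 80\right) - 10\right) 13 = \left(78 - 10\right) 13 = 68 \cdot 13 = 884$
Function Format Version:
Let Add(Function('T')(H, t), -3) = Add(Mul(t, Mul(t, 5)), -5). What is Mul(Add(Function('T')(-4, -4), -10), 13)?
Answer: 884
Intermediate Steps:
Function('T')(H, t) = Add(-2, Mul(5, Pow(t, 2))) (Function('T')(H, t) = Add(3, Add(Mul(t, Mul(t, 5)), -5)) = Add(3, Add(Mul(t, Mul(5, t)), -5)) = Add(3, Add(Mul(5, Pow(t, 2)), -5)) = Add(3, Add(-5, Mul(5, Pow(t, 2)))) = Add(-2, Mul(5, Pow(t, 2))))
Mul(Add(Function('T')(-4, -4), -10), 13) = Mul(Add(Add(-2, Mul(5, Pow(-4, 2))), -10), 13) = Mul(Add(Add(-2, Mul(5, 16)), -10), 13) = Mul(Add(Add(-2, 80), -10), 13) = Mul(Add(78, -10), 13) = Mul(68, 13) = 884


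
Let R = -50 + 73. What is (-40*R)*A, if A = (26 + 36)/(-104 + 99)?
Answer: 11408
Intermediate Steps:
R = 23
A = -62/5 (A = 62/(-5) = 62*(-⅕) = -62/5 ≈ -12.400)
(-40*R)*A = -40*23*(-62/5) = -920*(-62/5) = 11408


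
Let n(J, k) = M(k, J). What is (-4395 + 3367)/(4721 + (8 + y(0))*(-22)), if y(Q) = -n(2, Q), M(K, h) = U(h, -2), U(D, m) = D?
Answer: -1028/4589 ≈ -0.22401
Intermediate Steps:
M(K, h) = h
n(J, k) = J
y(Q) = -2 (y(Q) = -1*2 = -2)
(-4395 + 3367)/(4721 + (8 + y(0))*(-22)) = (-4395 + 3367)/(4721 + (8 - 2)*(-22)) = -1028/(4721 + 6*(-22)) = -1028/(4721 - 132) = -1028/4589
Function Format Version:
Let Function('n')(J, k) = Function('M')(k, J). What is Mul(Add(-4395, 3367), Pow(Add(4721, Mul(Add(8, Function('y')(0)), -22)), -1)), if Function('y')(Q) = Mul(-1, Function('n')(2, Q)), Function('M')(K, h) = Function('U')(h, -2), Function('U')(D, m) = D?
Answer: Rational(-1028, 4589) ≈ -0.22401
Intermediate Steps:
Function('M')(K, h) = h
Function('n')(J, k) = J
Function('y')(Q) = -2 (Function('y')(Q) = Mul(-1, 2) = -2)
Mul(Add(-4395, 3367), Pow(Add(4721, Mul(Add(8, Function('y')(0)), -22)), -1)) = Mul(Add(-4395, 3367), Pow(Add(4721, Mul(Add(8, -2), -22)), -1)) = Mul(-1028, Pow(Add(4721, Mul(6, -22)), -1)) = Mul(-1028, Pow(Add(4721, -132), -1)) = Mul(-1028, Pow(4589, -1)) = Mul(-1028, Rational(1, 4589)) = Rational(-1028, 4589)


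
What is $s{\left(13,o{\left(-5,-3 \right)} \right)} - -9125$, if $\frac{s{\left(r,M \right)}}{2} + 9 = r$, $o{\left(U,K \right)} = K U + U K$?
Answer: $9133$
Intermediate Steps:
$o{\left(U,K \right)} = 2 K U$ ($o{\left(U,K \right)} = K U + K U = 2 K U$)
$s{\left(r,M \right)} = -18 + 2 r$
$s{\left(13,o{\left(-5,-3 \right)} \right)} - -9125 = \left(-18 + 2 \cdot 13\right) - -9125 = \left(-18 + 26\right) + 9125 = 8 + 9125 = 9133$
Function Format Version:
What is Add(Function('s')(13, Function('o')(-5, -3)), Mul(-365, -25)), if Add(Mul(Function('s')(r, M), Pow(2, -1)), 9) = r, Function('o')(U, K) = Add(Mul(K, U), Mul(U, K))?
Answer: 9133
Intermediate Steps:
Function('o')(U, K) = Mul(2, K, U) (Function('o')(U, K) = Add(Mul(K, U), Mul(K, U)) = Mul(2, K, U))
Function('s')(r, M) = Add(-18, Mul(2, r))
Add(Function('s')(13, Function('o')(-5, -3)), Mul(-365, -25)) = Add(Add(-18, Mul(2, 13)), Mul(-365, -25)) = Add(Add(-18, 26), 9125) = Add(8, 9125) = 9133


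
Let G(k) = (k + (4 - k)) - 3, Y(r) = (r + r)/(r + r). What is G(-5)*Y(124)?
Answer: 1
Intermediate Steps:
Y(r) = 1 (Y(r) = (2*r)/((2*r)) = (2*r)*(1/(2*r)) = 1)
G(k) = 1 (G(k) = 4 - 3 = 1)
G(-5)*Y(124) = 1*1 = 1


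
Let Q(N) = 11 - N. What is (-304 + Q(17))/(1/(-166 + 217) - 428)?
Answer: 15810/21827 ≈ 0.72433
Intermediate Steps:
(-304 + Q(17))/(1/(-166 + 217) - 428) = (-304 + (11 - 1*17))/(1/(-166 + 217) - 428) = (-304 + (11 - 17))/(1/51 - 428) = (-304 - 6)/(1/51 - 428) = -310/(-21827/51) = -310*(-51/21827) = 15810/21827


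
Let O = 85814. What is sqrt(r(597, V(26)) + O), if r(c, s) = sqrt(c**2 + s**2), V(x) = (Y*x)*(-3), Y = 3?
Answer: sqrt(85814 + 3*sqrt(45685)) ≈ 294.03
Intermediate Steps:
V(x) = -9*x (V(x) = (3*x)*(-3) = -9*x)
sqrt(r(597, V(26)) + O) = sqrt(sqrt(597**2 + (-9*26)**2) + 85814) = sqrt(sqrt(356409 + (-234)**2) + 85814) = sqrt(sqrt(356409 + 54756) + 85814) = sqrt(sqrt(411165) + 85814) = sqrt(3*sqrt(45685) + 85814) = sqrt(85814 + 3*sqrt(45685))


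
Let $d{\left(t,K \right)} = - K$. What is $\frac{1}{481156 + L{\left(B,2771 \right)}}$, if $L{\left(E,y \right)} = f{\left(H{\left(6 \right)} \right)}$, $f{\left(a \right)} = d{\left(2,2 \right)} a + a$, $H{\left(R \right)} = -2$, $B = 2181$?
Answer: $\frac{1}{481158} \approx 2.0783 \cdot 10^{-6}$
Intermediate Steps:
$f{\left(a \right)} = - a$ ($f{\left(a \right)} = \left(-1\right) 2 a + a = - 2 a + a = - a$)
$L{\left(E,y \right)} = 2$ ($L{\left(E,y \right)} = \left(-1\right) \left(-2\right) = 2$)
$\frac{1}{481156 + L{\left(B,2771 \right)}} = \frac{1}{481156 + 2} = \frac{1}{481158}$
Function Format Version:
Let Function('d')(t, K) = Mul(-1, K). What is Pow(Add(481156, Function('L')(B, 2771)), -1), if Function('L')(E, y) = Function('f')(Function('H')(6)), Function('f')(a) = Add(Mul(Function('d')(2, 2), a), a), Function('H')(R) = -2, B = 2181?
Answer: Rational(1, 481158) ≈ 2.0783e-6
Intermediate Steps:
Function('f')(a) = Mul(-1, a) (Function('f')(a) = Add(Mul(Mul(-1, 2), a), a) = Add(Mul(-2, a), a) = Mul(-1, a))
Function('L')(E, y) = 2 (Function('L')(E, y) = Mul(-1, -2) = 2)
Pow(Add(481156, Function('L')(B, 2771)), -1) = Pow(Add(481156, 2), -1) = Pow(481158, -1) = Rational(1, 481158)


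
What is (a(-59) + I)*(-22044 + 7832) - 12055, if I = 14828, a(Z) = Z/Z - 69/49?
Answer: -10326347719/49 ≈ -2.1074e+8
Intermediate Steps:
a(Z) = -20/49 (a(Z) = 1 - 69*1/49 = 1 - 69/49 = -20/49)
(a(-59) + I)*(-22044 + 7832) - 12055 = (-20/49 + 14828)*(-22044 + 7832) - 12055 = (726552/49)*(-14212) - 12055 = -10325757024/49 - 12055 = -10326347719/49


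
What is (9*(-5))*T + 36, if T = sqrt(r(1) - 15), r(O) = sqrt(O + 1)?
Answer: 36 - 45*sqrt(-15 + sqrt(2)) ≈ 36.0 - 165.86*I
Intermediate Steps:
r(O) = sqrt(1 + O)
T = sqrt(-15 + sqrt(2)) (T = sqrt(sqrt(1 + 1) - 15) = sqrt(sqrt(2) - 15) = sqrt(-15 + sqrt(2)) ≈ 3.6859*I)
(9*(-5))*T + 36 = (9*(-5))*sqrt(-15 + sqrt(2)) + 36 = -45*sqrt(-15 + sqrt(2)) + 36 = 36 - 45*sqrt(-15 + sqrt(2))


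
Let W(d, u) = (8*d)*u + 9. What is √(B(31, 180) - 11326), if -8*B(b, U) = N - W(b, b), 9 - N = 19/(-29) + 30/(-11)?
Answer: I*√16876732642/1276 ≈ 101.81*I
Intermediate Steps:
W(d, u) = 9 + 8*d*u (W(d, u) = 8*d*u + 9 = 9 + 8*d*u)
N = 3950/319 (N = 9 - (19/(-29) + 30/(-11)) = 9 - (19*(-1/29) + 30*(-1/11)) = 9 - (-19/29 - 30/11) = 9 - 1*(-1079/319) = 9 + 1079/319 = 3950/319 ≈ 12.382)
B(b, U) = -1079/2552 + b² (B(b, U) = -(3950/319 - (9 + 8*b*b))/8 = -(3950/319 - (9 + 8*b²))/8 = -(3950/319 + (-9 - 8*b²))/8 = -(1079/319 - 8*b²)/8 = -1079/2552 + b²)
√(B(31, 180) - 11326) = √((-1079/2552 + 31²) - 11326) = √((-1079/2552 + 961) - 11326) = √(2451393/2552 - 11326) = √(-26452559/2552) = I*√16876732642/1276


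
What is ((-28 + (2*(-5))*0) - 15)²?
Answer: 1849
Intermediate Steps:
((-28 + (2*(-5))*0) - 15)² = ((-28 - 10*0) - 15)² = ((-28 + 0) - 15)² = (-28 - 15)² = (-43)² = 1849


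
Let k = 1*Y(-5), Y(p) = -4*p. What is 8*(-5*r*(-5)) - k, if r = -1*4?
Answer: -820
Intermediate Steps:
r = -4
k = 20 (k = 1*(-4*(-5)) = 1*20 = 20)
8*(-5*r*(-5)) - k = 8*(-5*(-4)*(-5)) - 1*20 = 8*(20*(-5)) - 20 = 8*(-100) - 20 = -800 - 20 = -820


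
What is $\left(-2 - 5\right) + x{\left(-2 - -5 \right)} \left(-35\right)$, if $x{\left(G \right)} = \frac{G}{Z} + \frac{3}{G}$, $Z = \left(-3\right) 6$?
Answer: $- \frac{217}{6} \approx -36.167$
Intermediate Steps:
$Z = -18$
$x{\left(G \right)} = \frac{3}{G} - \frac{G}{18}$ ($x{\left(G \right)} = \frac{G}{-18} + \frac{3}{G} = G \left(- \frac{1}{18}\right) + \frac{3}{G} = - \frac{G}{18} + \frac{3}{G} = \frac{3}{G} - \frac{G}{18}$)
$\left(-2 - 5\right) + x{\left(-2 - -5 \right)} \left(-35\right) = \left(-2 - 5\right) + \left(\frac{3}{-2 - -5} - \frac{-2 - -5}{18}\right) \left(-35\right) = -7 + \left(\frac{3}{-2 + 5} - \frac{-2 + 5}{18}\right) \left(-35\right) = -7 + \left(\frac{3}{3} - \frac{1}{6}\right) \left(-35\right) = -7 + \left(3 \cdot \frac{1}{3} - \frac{1}{6}\right) \left(-35\right) = -7 + \left(1 - \frac{1}{6}\right) \left(-35\right) = -7 + \frac{5}{6} \left(-35\right) = -7 - \frac{175}{6} = - \frac{217}{6}$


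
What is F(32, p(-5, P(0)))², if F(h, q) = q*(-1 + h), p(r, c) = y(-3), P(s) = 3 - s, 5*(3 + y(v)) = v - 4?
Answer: 465124/25 ≈ 18605.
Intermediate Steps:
y(v) = -19/5 + v/5 (y(v) = -3 + (v - 4)/5 = -3 + (-4 + v)/5 = -3 + (-⅘ + v/5) = -19/5 + v/5)
p(r, c) = -22/5 (p(r, c) = -19/5 + (⅕)*(-3) = -19/5 - ⅗ = -22/5)
F(32, p(-5, P(0)))² = (-22*(-1 + 32)/5)² = (-22/5*31)² = (-682/5)² = 465124/25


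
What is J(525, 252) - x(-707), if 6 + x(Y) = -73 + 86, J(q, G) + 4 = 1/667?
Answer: -7336/667 ≈ -10.999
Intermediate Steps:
J(q, G) = -2667/667 (J(q, G) = -4 + 1/667 = -2667/667)
x(Y) = 7 (x(Y) = -6 + (-73 + 86) = -6 + 13 = 7)
J(525, 252) - x(-707) = -2667/667 - 1*7 = -2667/667 - 7 = -7336/667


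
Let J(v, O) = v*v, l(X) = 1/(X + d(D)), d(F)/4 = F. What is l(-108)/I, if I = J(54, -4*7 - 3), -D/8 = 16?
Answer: -1/1807920 ≈ -5.5312e-7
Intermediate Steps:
D = -128 (D = -8*16 = -128)
d(F) = 4*F
l(X) = 1/(-512 + X) (l(X) = 1/(X + 4*(-128)) = 1/(X - 512) = 1/(-512 + X))
J(v, O) = v**2
I = 2916 (I = 54**2 = 2916)
l(-108)/I = 1/(-512 - 108*2916) = (1/2916)/(-620) = -1/620*1/2916 = -1/1807920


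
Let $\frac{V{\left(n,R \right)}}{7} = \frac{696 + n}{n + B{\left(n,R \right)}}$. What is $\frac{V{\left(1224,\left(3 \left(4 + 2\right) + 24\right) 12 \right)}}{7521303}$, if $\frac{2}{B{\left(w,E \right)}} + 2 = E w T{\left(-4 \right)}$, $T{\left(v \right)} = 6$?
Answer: $\frac{8291077760}{5679187698052789} \approx 1.4599 \cdot 10^{-6}$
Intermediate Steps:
$B{\left(w,E \right)} = \frac{2}{-2 + 6 E w}$ ($B{\left(w,E \right)} = \frac{2}{-2 + E w 6} = \frac{2}{-2 + 6 E w}$)
$V{\left(n,R \right)} = \frac{7 \left(696 + n\right)}{n + \frac{1}{-1 + 3 R n}}$ ($V{\left(n,R \right)} = 7 \frac{696 + n}{n + \frac{1}{-1 + 3 R n}} = \frac{7 \left(696 + n\right)}{n + \frac{1}{-1 + 3 R n}}$)
$\frac{V{\left(1224,\left(3 \left(4 + 2\right) + 24\right) 12 \right)}}{7521303} = \frac{7 \frac{1}{1 + 1224 \left(-1 + 3 \left(3 \left(4 + 2\right) + 24\right) 12 \cdot 1224\right)} \left(-1 + 3 \left(3 \left(4 + 2\right) + 24\right) 12 \cdot 1224\right) \left(696 + 1224\right)}{7521303} = 7 \frac{1}{1 + 1224 \left(-1 + 3 \left(3 \cdot 6 + 24\right) 12 \cdot 1224\right)} \left(-1 + 3 \left(3 \cdot 6 + 24\right) 12 \cdot 1224\right) 1920 \cdot \frac{1}{7521303} = 7 \frac{1}{1 + 1224 \left(-1 + 3 \left(18 + 24\right) 12 \cdot 1224\right)} \left(-1 + 3 \left(18 + 24\right) 12 \cdot 1224\right) 1920 \cdot \frac{1}{7521303} = 7 \frac{1}{1 + 1224 \left(-1 + 3 \cdot 42 \cdot 12 \cdot 1224\right)} \left(-1 + 3 \cdot 42 \cdot 12 \cdot 1224\right) 1920 \cdot \frac{1}{7521303} = 7 \frac{1}{1 + 1224 \left(-1 + 3 \cdot 504 \cdot 1224\right)} \left(-1 + 3 \cdot 504 \cdot 1224\right) 1920 \cdot \frac{1}{7521303} = 7 \frac{1}{1 + 1224 \left(-1 + 1850688\right)} \left(-1 + 1850688\right) 1920 \cdot \frac{1}{7521303} = 7 \frac{1}{1 + 1224 \cdot 1850687} \cdot 1850687 \cdot 1920 \cdot \frac{1}{7521303} = 7 \frac{1}{1 + 2265240888} \cdot 1850687 \cdot 1920 \cdot \frac{1}{7521303} = 7 \cdot \frac{1}{2265240889} \cdot 1850687 \cdot 1920 \cdot \frac{1}{7521303} = \frac{24873233280}{2265240889} \cdot \frac{1}{7521303} = \frac{8291077760}{5679187698052789}$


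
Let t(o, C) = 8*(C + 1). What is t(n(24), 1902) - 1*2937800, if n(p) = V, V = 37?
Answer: -2922576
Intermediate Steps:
n(p) = 37
t(o, C) = 8 + 8*C (t(o, C) = 8*(1 + C) = 8 + 8*C)
t(n(24), 1902) - 1*2937800 = (8 + 8*1902) - 1*2937800 = (8 + 15216) - 2937800 = 15224 - 2937800 = -2922576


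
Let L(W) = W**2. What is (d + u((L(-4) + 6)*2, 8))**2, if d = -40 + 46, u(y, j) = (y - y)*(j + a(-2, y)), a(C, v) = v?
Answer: 36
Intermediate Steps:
u(y, j) = 0 (u(y, j) = (y - y)*(j + y) = 0*(j + y) = 0)
d = 6
(d + u((L(-4) + 6)*2, 8))**2 = (6 + 0)**2 = 6**2 = 36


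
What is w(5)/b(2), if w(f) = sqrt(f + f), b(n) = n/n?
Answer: sqrt(10) ≈ 3.1623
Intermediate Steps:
b(n) = 1
w(f) = sqrt(2)*sqrt(f) (w(f) = sqrt(2*f) = sqrt(2)*sqrt(f))
w(5)/b(2) = (sqrt(2)*sqrt(5))/1 = sqrt(10)*1 = sqrt(10)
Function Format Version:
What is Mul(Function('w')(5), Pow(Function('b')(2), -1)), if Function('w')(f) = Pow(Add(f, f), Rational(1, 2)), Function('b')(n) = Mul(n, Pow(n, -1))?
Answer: Pow(10, Rational(1, 2)) ≈ 3.1623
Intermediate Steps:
Function('b')(n) = 1
Function('w')(f) = Mul(Pow(2, Rational(1, 2)), Pow(f, Rational(1, 2))) (Function('w')(f) = Pow(Mul(2, f), Rational(1, 2)) = Mul(Pow(2, Rational(1, 2)), Pow(f, Rational(1, 2))))
Mul(Function('w')(5), Pow(Function('b')(2), -1)) = Mul(Mul(Pow(2, Rational(1, 2)), Pow(5, Rational(1, 2))), Pow(1, -1)) = Mul(Pow(10, Rational(1, 2)), 1) = Pow(10, Rational(1, 2))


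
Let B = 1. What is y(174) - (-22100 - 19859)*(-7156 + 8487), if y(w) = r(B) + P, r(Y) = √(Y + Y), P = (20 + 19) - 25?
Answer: 55847443 + √2 ≈ 5.5847e+7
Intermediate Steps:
P = 14 (P = 39 - 25 = 14)
r(Y) = √2*√Y (r(Y) = √(2*Y) = √2*√Y)
y(w) = 14 + √2 (y(w) = √2*√1 + 14 = √2*1 + 14 = √2 + 14 = 14 + √2)
y(174) - (-22100 - 19859)*(-7156 + 8487) = (14 + √2) - (-22100 - 19859)*(-7156 + 8487) = (14 + √2) - (-41959)*1331 = (14 + √2) - 1*(-55847429) = (14 + √2) + 55847429 = 55847443 + √2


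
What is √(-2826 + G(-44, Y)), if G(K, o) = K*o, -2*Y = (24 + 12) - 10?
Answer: 7*I*√46 ≈ 47.476*I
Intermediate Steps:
Y = -13 (Y = -((24 + 12) - 10)/2 = -(36 - 10)/2 = -½*26 = -13)
√(-2826 + G(-44, Y)) = √(-2826 - 44*(-13)) = √(-2826 + 572) = √(-2254) = 7*I*√46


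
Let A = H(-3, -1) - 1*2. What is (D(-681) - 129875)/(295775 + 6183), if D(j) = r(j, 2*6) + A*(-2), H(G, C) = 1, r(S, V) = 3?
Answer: -64935/150979 ≈ -0.43009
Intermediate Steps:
A = -1 (A = 1 - 1*2 = 1 - 2 = -1)
D(j) = 5 (D(j) = 3 - 1*(-2) = 3 + 2 = 5)
(D(-681) - 129875)/(295775 + 6183) = (5 - 129875)/(295775 + 6183) = -129870/301958 = -129870*1/301958 = -64935/150979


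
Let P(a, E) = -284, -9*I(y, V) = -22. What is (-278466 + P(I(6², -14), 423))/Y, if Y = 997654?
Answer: -139375/498827 ≈ -0.27941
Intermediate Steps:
I(y, V) = 22/9 (I(y, V) = -⅑*(-22) = 22/9)
(-278466 + P(I(6², -14), 423))/Y = (-278466 - 284)/997654 = -278750*1/997654 = -139375/498827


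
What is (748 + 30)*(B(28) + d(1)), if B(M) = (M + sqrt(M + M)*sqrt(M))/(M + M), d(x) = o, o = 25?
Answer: 19839 + 389*sqrt(2) ≈ 20389.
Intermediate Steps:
d(x) = 25
B(M) = (M + M*sqrt(2))/(2*M) (B(M) = (M + sqrt(2*M)*sqrt(M))/((2*M)) = (M + (sqrt(2)*sqrt(M))*sqrt(M))*(1/(2*M)) = (M + M*sqrt(2))*(1/(2*M)) = (M + M*sqrt(2))/(2*M))
(748 + 30)*(B(28) + d(1)) = (748 + 30)*((1/2 + sqrt(2)/2) + 25) = 778*(51/2 + sqrt(2)/2) = 19839 + 389*sqrt(2)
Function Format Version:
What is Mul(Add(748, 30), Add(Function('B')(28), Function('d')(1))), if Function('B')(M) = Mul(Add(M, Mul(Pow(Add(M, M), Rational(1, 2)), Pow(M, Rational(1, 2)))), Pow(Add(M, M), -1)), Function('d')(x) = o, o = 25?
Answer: Add(19839, Mul(389, Pow(2, Rational(1, 2)))) ≈ 20389.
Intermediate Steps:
Function('d')(x) = 25
Function('B')(M) = Mul(Rational(1, 2), Pow(M, -1), Add(M, Mul(M, Pow(2, Rational(1, 2))))) (Function('B')(M) = Mul(Add(M, Mul(Pow(Mul(2, M), Rational(1, 2)), Pow(M, Rational(1, 2)))), Pow(Mul(2, M), -1)) = Mul(Add(M, Mul(Mul(Pow(2, Rational(1, 2)), Pow(M, Rational(1, 2))), Pow(M, Rational(1, 2)))), Mul(Rational(1, 2), Pow(M, -1))) = Mul(Add(M, Mul(M, Pow(2, Rational(1, 2)))), Mul(Rational(1, 2), Pow(M, -1))) = Mul(Rational(1, 2), Pow(M, -1), Add(M, Mul(M, Pow(2, Rational(1, 2))))))
Mul(Add(748, 30), Add(Function('B')(28), Function('d')(1))) = Mul(Add(748, 30), Add(Add(Rational(1, 2), Mul(Rational(1, 2), Pow(2, Rational(1, 2)))), 25)) = Mul(778, Add(Rational(51, 2), Mul(Rational(1, 2), Pow(2, Rational(1, 2))))) = Add(19839, Mul(389, Pow(2, Rational(1, 2))))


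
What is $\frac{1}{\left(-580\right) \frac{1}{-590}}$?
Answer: $\frac{59}{58} \approx 1.0172$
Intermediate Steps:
$\frac{1}{\left(-580\right) \frac{1}{-590}} = \frac{1}{\left(-580\right) \left(- \frac{1}{590}\right)} = \frac{1}{\frac{58}{59}} = \frac{59}{58}$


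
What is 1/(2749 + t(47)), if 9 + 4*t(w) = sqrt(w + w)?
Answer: 43948/120714075 - 4*sqrt(94)/120714075 ≈ 0.00036375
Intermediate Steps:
t(w) = -9/4 + sqrt(2)*sqrt(w)/4 (t(w) = -9/4 + sqrt(w + w)/4 = -9/4 + sqrt(2*w)/4 = -9/4 + (sqrt(2)*sqrt(w))/4 = -9/4 + sqrt(2)*sqrt(w)/4)
1/(2749 + t(47)) = 1/(2749 + (-9/4 + sqrt(2)*sqrt(47)/4)) = 1/(2749 + (-9/4 + sqrt(94)/4)) = 1/(10987/4 + sqrt(94)/4)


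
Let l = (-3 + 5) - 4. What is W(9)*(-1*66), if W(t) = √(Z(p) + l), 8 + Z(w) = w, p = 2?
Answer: -132*I*√2 ≈ -186.68*I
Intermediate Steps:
l = -2 (l = 2 - 4 = -2)
Z(w) = -8 + w
W(t) = 2*I*√2 (W(t) = √((-8 + 2) - 2) = √(-6 - 2) = √(-8) = 2*I*√2)
W(9)*(-1*66) = (2*I*√2)*(-1*66) = (2*I*√2)*(-66) = -132*I*√2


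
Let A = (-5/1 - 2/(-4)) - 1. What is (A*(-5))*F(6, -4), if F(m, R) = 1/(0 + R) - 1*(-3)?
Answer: 605/8 ≈ 75.625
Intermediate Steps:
F(m, R) = 3 + 1/R (F(m, R) = 1/R + 3 = 3 + 1/R)
A = -11/2 (A = (-5*1 - 2*(-¼)) - 1 = (-5 + ½) - 1 = -9/2 - 1 = -11/2 ≈ -5.5000)
(A*(-5))*F(6, -4) = (-11/2*(-5))*(3 + 1/(-4)) = 55*(3 - ¼)/2 = (55/2)*(11/4) = 605/8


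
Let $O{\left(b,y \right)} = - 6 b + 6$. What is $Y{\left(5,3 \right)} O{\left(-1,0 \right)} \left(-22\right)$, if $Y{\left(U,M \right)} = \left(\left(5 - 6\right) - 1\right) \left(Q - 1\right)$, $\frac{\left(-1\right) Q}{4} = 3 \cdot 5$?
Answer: $-32208$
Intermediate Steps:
$Q = -60$ ($Q = - 4 \cdot 3 \cdot 5 = \left(-4\right) 15 = -60$)
$Y{\left(U,M \right)} = 122$ ($Y{\left(U,M \right)} = \left(\left(5 - 6\right) - 1\right) \left(-60 - 1\right) = \left(\left(5 - 6\right) - 1\right) \left(-61\right) = \left(-1 - 1\right) \left(-61\right) = \left(-2\right) \left(-61\right) = 122$)
$O{\left(b,y \right)} = 6 - 6 b$
$Y{\left(5,3 \right)} O{\left(-1,0 \right)} \left(-22\right) = 122 \left(6 - -6\right) \left(-22\right) = 122 \left(6 + 6\right) \left(-22\right) = 122 \cdot 12 \left(-22\right) = 1464 \left(-22\right) = -32208$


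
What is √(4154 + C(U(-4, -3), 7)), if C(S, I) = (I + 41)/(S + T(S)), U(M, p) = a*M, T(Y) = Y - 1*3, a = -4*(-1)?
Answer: √5086970/35 ≈ 64.441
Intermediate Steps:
a = 4
T(Y) = -3 + Y (T(Y) = Y - 3 = -3 + Y)
U(M, p) = 4*M
C(S, I) = (41 + I)/(-3 + 2*S) (C(S, I) = (I + 41)/(S + (-3 + S)) = (41 + I)/(-3 + 2*S))
√(4154 + C(U(-4, -3), 7)) = √(4154 + (41 + 7)/(-3 + 2*(4*(-4)))) = √(4154 + 48/(-3 + 2*(-16))) = √(4154 + 48/(-3 - 32)) = √(4154 + 48/(-35)) = √(4154 - 1/35*48) = √(4154 - 48/35) = √(145342/35) = √5086970/35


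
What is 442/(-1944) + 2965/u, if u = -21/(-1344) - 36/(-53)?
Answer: 9775155263/2291004 ≈ 4266.8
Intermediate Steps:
u = 2357/3392 (u = -21*(-1/1344) - 36*(-1/53) = 1/64 + 36/53 = 2357/3392 ≈ 0.69487)
442/(-1944) + 2965/u = 442/(-1944) + 2965/(2357/3392) = 442*(-1/1944) + 2965*(3392/2357) = -221/972 + 10057280/2357 = 9775155263/2291004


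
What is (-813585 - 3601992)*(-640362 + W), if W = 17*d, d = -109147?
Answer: 11020666426797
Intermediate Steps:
W = -1855499 (W = 17*(-109147) = -1855499)
(-813585 - 3601992)*(-640362 + W) = (-813585 - 3601992)*(-640362 - 1855499) = -4415577*(-2495861) = 11020666426797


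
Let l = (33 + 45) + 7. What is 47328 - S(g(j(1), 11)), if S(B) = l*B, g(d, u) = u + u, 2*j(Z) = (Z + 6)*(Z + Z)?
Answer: 45458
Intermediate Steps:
j(Z) = Z*(6 + Z) (j(Z) = ((Z + 6)*(Z + Z))/2 = ((6 + Z)*(2*Z))/2 = (2*Z*(6 + Z))/2 = Z*(6 + Z))
g(d, u) = 2*u
l = 85 (l = 78 + 7 = 85)
S(B) = 85*B
47328 - S(g(j(1), 11)) = 47328 - 85*2*11 = 47328 - 85*22 = 47328 - 1*1870 = 47328 - 1870 = 45458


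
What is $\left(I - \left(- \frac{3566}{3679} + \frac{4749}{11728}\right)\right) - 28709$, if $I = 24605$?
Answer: $- \frac{177052217971}{43147312} \approx -4103.4$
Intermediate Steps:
$\left(I - \left(- \frac{3566}{3679} + \frac{4749}{11728}\right)\right) - 28709 = \left(24605 - \left(- \frac{3566}{3679} + \frac{4749}{11728}\right)\right) - 28709 = \left(24605 - - \frac{24350477}{43147312}\right) - 28709 = \left(24605 + \left(- \frac{4749}{11728} + \frac{3566}{3679}\right)\right) - 28709 = \left(24605 + \frac{24350477}{43147312}\right) - 28709 = \frac{1061663962237}{43147312} - 28709 = - \frac{177052217971}{43147312}$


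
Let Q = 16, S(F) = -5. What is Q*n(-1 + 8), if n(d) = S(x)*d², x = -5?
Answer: -3920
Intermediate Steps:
n(d) = -5*d²
Q*n(-1 + 8) = 16*(-5*(-1 + 8)²) = 16*(-5*7²) = 16*(-5*49) = 16*(-245) = -3920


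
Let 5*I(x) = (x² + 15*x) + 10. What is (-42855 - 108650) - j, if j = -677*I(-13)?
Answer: -768357/5 ≈ -1.5367e+5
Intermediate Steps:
I(x) = 2 + 3*x + x²/5 (I(x) = ((x² + 15*x) + 10)/5 = (10 + x² + 15*x)/5 = 2 + 3*x + x²/5)
j = 10832/5 (j = -677*(2 + 3*(-13) + (⅕)*(-13)²) = -677*(2 - 39 + (⅕)*169) = -677*(2 - 39 + 169/5) = -677*(-16/5) = 10832/5 ≈ 2166.4)
(-42855 - 108650) - j = (-42855 - 108650) - 1*10832/5 = -151505 - 10832/5 = -768357/5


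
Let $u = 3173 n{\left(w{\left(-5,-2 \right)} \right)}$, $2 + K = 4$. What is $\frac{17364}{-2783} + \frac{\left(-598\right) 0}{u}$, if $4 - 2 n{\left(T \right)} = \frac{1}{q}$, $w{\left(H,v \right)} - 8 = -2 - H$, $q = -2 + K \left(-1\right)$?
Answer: $- \frac{17364}{2783} \approx -6.2393$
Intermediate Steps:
$K = 2$ ($K = -2 + 4 = 2$)
$q = -4$ ($q = -2 + 2 \left(-1\right) = -2 - 2 = -4$)
$w{\left(H,v \right)} = 6 - H$ ($w{\left(H,v \right)} = 8 - \left(2 + H\right) = 6 - H$)
$n{\left(T \right)} = \frac{17}{8}$ ($n{\left(T \right)} = 2 - \frac{1}{2 \left(-4\right)} = 2 - - \frac{1}{8} = 2 + \frac{1}{8} = \frac{17}{8}$)
$u = \frac{53941}{8}$ ($u = 3173 \cdot \frac{17}{8} = \frac{53941}{8} \approx 6742.6$)
$\frac{17364}{-2783} + \frac{\left(-598\right) 0}{u} = \frac{17364}{-2783} + \frac{\left(-598\right) 0}{\frac{53941}{8}} = 17364 \left(- \frac{1}{2783}\right) + 0 \cdot \frac{8}{53941} = - \frac{17364}{2783} + 0 = - \frac{17364}{2783}$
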